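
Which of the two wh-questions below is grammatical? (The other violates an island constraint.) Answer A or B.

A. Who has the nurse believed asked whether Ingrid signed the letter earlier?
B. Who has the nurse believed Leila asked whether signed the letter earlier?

In B, the wh-phrase is extracted from inside a wh-island (introduced by "whether"), which blocks movement.
In A, the extraction path crosses only that-complement boundaries, which are transparent.
So A is grammatical.

A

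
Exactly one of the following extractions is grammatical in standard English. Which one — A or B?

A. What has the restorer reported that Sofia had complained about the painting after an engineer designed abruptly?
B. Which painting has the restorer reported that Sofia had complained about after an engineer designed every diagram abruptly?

B

In A, the wh-phrase is extracted from inside an adjunct island (introduced by "after"), which blocks movement.
In B, the extraction path crosses only that-complement boundaries, which are transparent.
So B is grammatical.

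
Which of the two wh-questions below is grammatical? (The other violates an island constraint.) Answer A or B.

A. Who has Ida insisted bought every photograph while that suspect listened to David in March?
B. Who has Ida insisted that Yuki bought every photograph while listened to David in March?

In B, the wh-phrase is extracted from inside an adjunct island (introduced by "while"), which blocks movement.
In A, the extraction path crosses only that-complement boundaries, which are transparent.
So A is grammatical.

A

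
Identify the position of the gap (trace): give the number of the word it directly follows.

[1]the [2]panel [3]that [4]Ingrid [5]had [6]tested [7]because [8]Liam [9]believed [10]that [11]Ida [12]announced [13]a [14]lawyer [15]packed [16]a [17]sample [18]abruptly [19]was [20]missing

The displaced element is "the panel" (word 2).
It functions as the direct object of "tested", so the gap sits immediately after word 6 ("tested").
Base order: Ingrid had tested the panel because Liam believed that Ida announced a lawyer packed a sample abruptly.

6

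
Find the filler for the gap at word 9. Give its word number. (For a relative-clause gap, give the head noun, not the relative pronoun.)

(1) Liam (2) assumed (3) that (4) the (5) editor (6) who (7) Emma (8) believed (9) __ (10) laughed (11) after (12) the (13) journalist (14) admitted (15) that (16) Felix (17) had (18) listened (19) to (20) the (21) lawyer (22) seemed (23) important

5

The gap at 9 is the subject of "laughed", inside a relative clause.
The relative pronoun is "who" (word 6); it is bound by the head noun immediately before it.
Its filler is the head noun "editor", at word 5.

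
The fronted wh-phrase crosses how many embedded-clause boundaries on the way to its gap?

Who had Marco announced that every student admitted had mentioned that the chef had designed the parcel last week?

"who" is extracted from the subject of "mentioned".
Boundaries crossed, outermost first: [that], [Ø] — 2 in total.

2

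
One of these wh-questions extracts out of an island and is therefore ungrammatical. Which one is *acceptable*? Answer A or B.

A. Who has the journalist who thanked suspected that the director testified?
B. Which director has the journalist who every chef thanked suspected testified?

In A, the wh-phrase is extracted from inside a complex-NP island (relative clause) (introduced by "who"), which blocks movement.
In B, the extraction path crosses only that-complement boundaries, which are transparent.
So B is grammatical.

B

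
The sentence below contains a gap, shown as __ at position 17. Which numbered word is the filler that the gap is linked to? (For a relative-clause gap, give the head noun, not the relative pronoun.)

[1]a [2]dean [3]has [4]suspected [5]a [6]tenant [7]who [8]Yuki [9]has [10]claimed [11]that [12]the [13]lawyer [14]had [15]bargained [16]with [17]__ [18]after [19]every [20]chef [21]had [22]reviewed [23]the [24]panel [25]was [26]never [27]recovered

6

The gap at 17 is the prepositional object of "bargained", inside a relative clause.
The relative pronoun is "who" (word 7); it is bound by the head noun immediately before it.
Its filler is the head noun "tenant", at word 6.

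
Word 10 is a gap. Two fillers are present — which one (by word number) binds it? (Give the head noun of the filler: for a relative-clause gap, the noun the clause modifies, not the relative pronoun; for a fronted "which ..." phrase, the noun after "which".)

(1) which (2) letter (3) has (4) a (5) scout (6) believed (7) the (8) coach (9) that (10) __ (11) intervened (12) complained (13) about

8

The marked gap is inside the relative clause, the subject of "intervened".
Its filler is the head noun "coach" (via "that"), at word 8.
(The other dependency links word 2 to a gap after word 13.)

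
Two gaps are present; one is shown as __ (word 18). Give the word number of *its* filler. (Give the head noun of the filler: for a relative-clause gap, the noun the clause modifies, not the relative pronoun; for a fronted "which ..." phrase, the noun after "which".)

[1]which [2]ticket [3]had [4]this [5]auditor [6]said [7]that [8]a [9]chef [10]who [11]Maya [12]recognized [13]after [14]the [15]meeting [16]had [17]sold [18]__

2

The marked gap is the direct object of "sold".
Its filler is the fronted wh-phrase "which ticket", at word 2.
(The other dependency links word 9 to a gap after word 12.)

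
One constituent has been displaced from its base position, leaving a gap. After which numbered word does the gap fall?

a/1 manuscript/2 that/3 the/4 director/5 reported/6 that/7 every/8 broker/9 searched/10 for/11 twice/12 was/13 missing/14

The displaced element is "a manuscript" (word 2).
It is linked across 1 clause boundary (that).
It functions as the object of the preposition "for" of "searched", so the gap sits immediately after word 11 ("for").
Base order: The director reported that every broker searched for a manuscript twice.

11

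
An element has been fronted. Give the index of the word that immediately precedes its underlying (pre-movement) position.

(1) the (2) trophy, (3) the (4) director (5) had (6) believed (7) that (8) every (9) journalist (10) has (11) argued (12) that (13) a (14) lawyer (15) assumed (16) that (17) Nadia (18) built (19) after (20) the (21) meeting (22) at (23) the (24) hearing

18

The displaced element is "the trophy" (word 2).
It is linked across 3 clause boundaries (that → that → that).
It functions as the direct object of "built", so the gap sits immediately after word 18 ("built").
Base order: The director had believed that every journalist has argued that a lawyer assumed that Nadia built the trophy after the meeting at the hearing.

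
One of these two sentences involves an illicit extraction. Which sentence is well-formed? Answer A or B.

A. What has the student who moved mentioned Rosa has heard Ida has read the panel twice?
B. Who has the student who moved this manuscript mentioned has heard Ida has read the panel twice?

In A, the wh-phrase is extracted from inside a complex-NP island (relative clause) (introduced by "who"), which blocks movement.
In B, the extraction path crosses only that-complement boundaries, which are transparent.
So B is grammatical.

B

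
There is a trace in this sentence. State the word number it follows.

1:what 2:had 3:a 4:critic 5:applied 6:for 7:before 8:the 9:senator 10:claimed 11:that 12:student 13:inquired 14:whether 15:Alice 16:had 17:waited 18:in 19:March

6

The displaced element is "what" (word 1).
It functions as the object of the preposition "for" of "applied", so the gap sits immediately after word 6 ("for").
Base order: A critic had applied for what before the senator claimed that student inquired whether Alice had waited in March.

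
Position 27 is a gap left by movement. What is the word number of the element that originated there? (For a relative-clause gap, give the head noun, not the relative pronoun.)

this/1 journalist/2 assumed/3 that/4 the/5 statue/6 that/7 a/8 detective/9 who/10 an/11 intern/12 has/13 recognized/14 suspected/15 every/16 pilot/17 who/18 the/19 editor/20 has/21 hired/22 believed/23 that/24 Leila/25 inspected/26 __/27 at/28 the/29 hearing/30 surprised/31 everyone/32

6

The gap at 27 is the object of "inspected", inside a relative clause.
The relative pronoun is "that" (word 7); it is bound by the head noun immediately before it.
Its filler is the head noun "statue", at word 6.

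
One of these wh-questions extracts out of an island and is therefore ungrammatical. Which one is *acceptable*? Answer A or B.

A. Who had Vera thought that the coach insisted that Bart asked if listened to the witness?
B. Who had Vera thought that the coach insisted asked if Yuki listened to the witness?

B

In A, the wh-phrase is extracted from inside a wh-island (introduced by "if"), which blocks movement.
In B, the extraction path crosses only that-complement boundaries, which are transparent.
So B is grammatical.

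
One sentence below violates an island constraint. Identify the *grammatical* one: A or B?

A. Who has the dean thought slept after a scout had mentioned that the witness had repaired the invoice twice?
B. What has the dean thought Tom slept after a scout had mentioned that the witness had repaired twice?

In B, the wh-phrase is extracted from inside an adjunct island (introduced by "after"), which blocks movement.
In A, the extraction path crosses only that-complement boundaries, which are transparent.
So A is grammatical.

A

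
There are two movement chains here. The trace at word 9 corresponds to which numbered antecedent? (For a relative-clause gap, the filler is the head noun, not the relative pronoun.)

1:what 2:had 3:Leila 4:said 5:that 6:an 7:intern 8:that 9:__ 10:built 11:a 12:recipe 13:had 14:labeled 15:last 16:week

7

The marked gap is inside the relative clause, the subject of "built".
Its filler is the head noun "intern" (via "that"), at word 7.
(The other dependency links word 1 to a gap after word 14.)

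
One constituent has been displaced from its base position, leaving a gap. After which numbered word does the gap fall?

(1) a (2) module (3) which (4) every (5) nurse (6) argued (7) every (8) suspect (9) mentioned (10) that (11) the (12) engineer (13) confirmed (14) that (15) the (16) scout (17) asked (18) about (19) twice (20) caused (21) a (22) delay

18

The displaced element is "a module" (word 2).
It is linked across 3 clause boundaries (Ø → that → that).
It functions as the object of the preposition "about" of "asked", so the gap sits immediately after word 18 ("about").
Base order: Every nurse argued every suspect mentioned that the engineer confirmed that the scout asked about a module twice.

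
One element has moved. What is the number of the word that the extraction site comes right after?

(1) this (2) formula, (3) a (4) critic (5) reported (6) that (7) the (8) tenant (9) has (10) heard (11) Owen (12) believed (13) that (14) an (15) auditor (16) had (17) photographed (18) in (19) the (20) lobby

17

The displaced element is "this formula" (word 2).
It is linked across 3 clause boundaries (that → Ø → that).
It functions as the direct object of "photographed", so the gap sits immediately after word 17 ("photographed").
Base order: A critic reported that the tenant has heard Owen believed that an auditor had photographed this formula in the lobby.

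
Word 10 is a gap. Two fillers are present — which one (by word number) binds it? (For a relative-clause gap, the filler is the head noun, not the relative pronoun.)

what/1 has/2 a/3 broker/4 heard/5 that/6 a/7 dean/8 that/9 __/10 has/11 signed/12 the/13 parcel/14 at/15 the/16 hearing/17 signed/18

The marked gap is inside the relative clause, the subject of "signed".
Its filler is the head noun "dean" (via "that"), at word 8.
(The other dependency links word 1 to a gap after word 18.)

8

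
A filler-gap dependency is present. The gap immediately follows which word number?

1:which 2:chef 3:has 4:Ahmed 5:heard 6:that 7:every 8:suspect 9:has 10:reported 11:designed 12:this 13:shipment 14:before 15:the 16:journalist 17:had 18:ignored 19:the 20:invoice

10

The displaced element is "which chef" (word 2).
It is linked across 2 clause boundaries (that → Ø).
It functions as the subject of "designed", so the gap sits immediately after word 10 ("reported").
Base order: Ahmed has heard that every suspect has reported that which chef designed this shipment before the journalist had ignored the invoice.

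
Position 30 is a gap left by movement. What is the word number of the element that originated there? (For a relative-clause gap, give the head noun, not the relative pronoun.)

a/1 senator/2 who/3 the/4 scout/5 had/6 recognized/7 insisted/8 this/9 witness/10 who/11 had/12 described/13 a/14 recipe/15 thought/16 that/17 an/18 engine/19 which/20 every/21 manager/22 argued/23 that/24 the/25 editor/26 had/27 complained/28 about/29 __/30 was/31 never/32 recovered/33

19

The gap at 30 is the prepositional object of "complained", inside a relative clause.
The relative pronoun is "which" (word 20); it is bound by the head noun immediately before it.
Its filler is the head noun "engine", at word 19.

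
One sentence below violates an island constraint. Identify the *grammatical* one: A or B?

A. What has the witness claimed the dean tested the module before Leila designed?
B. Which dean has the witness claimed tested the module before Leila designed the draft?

B

In A, the wh-phrase is extracted from inside an adjunct island (introduced by "before"), which blocks movement.
In B, the extraction path crosses only that-complement boundaries, which are transparent.
So B is grammatical.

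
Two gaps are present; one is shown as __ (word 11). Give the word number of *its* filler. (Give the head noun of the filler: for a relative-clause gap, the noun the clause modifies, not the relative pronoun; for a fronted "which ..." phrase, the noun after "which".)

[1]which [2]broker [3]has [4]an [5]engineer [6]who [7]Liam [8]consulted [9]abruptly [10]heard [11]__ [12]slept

The marked gap is the subject of "slept".
Its filler is the fronted wh-phrase "which broker", at word 2.
(The other dependency links word 5 to a gap after word 8.)

2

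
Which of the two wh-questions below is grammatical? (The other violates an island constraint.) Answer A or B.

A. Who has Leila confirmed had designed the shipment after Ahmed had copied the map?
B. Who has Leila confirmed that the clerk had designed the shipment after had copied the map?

A

In B, the wh-phrase is extracted from inside an adjunct island (introduced by "after"), which blocks movement.
In A, the extraction path crosses only that-complement boundaries, which are transparent.
So A is grammatical.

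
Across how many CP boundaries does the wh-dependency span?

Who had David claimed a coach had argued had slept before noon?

2

"who" is extracted from the subject of "slept".
Boundaries crossed, outermost first: [Ø], [Ø] — 2 in total.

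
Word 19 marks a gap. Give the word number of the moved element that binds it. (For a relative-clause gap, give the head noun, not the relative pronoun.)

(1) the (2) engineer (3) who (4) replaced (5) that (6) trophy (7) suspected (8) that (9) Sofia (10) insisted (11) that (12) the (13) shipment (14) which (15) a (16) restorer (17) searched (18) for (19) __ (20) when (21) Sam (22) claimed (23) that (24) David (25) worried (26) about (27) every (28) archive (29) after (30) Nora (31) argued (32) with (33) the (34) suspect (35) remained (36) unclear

13

The gap at 19 is the prepositional object of "searched", inside a relative clause.
The relative pronoun is "which" (word 14); it is bound by the head noun immediately before it.
Its filler is the head noun "shipment", at word 13.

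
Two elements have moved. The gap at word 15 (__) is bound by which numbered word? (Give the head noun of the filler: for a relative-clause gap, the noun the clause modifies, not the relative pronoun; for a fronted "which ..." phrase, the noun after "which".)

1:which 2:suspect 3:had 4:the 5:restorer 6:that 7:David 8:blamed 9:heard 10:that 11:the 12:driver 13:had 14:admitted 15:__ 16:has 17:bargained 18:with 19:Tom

The marked gap is the subject of "bargained".
Its filler is the fronted wh-phrase "which suspect", at word 2.
(The other dependency links word 5 to a gap after word 8.)

2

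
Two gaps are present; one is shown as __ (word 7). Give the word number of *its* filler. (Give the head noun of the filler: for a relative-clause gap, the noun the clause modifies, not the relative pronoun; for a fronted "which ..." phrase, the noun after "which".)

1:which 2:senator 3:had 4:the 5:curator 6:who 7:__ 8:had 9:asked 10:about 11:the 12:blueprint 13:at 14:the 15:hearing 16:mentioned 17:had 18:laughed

5

The marked gap is inside the relative clause, the subject of "asked".
Its filler is the head noun "curator" (via "who"), at word 5.
(The other dependency links word 2 to a gap after word 16.)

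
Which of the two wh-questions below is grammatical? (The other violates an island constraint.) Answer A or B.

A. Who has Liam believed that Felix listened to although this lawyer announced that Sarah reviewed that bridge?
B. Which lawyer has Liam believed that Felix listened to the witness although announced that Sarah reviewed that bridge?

A

In B, the wh-phrase is extracted from inside an adjunct island (introduced by "although"), which blocks movement.
In A, the extraction path crosses only that-complement boundaries, which are transparent.
So A is grammatical.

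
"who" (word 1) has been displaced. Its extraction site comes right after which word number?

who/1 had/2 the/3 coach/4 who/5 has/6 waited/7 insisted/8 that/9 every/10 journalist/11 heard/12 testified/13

The displaced element is "who" (word 1).
It is linked across 2 clause boundaries (that → Ø).
It functions as the subject of "testified", so the gap sits immediately after word 12 ("heard").
Base order: The coach who has waited had insisted that every journalist heard that who testified.

12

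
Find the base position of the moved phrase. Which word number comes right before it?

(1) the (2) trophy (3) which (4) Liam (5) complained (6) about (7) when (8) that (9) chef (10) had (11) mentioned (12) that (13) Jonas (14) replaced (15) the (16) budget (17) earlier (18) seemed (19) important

6

The displaced element is "the trophy" (word 2).
It functions as the object of the preposition "about" of "complained", so the gap sits immediately after word 6 ("about").
Base order: Liam complained about the trophy when that chef had mentioned that Jonas replaced the budget earlier.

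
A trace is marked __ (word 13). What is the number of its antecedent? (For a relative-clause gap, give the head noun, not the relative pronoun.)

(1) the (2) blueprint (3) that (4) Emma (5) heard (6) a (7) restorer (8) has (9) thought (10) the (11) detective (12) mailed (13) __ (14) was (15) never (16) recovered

2

The gap at 13 is the object of "mailed", inside a relative clause.
The relative pronoun is "that" (word 3); it is bound by the head noun immediately before it.
Its filler is the head noun "blueprint", at word 2.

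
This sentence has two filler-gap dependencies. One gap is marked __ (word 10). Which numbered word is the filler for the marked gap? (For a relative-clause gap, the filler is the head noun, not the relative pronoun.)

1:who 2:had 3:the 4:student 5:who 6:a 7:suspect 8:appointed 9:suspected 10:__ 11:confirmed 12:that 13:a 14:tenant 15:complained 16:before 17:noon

The marked gap is the subject of "confirmed".
Its filler is the fronted wh-phrase "who", at word 1.
(The other dependency links word 4 to a gap after word 8.)

1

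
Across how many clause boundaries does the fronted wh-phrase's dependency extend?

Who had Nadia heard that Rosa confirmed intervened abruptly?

2

"who" is extracted from the subject of "intervened".
Boundaries crossed, outermost first: [that], [Ø] — 2 in total.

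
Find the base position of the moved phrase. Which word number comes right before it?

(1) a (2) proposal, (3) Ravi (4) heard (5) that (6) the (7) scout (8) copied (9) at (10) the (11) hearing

The displaced element is "a proposal" (word 2).
It is linked across 1 clause boundary (that).
It functions as the direct object of "copied", so the gap sits immediately after word 8 ("copied").
Base order: Ravi heard that the scout copied a proposal at the hearing.

8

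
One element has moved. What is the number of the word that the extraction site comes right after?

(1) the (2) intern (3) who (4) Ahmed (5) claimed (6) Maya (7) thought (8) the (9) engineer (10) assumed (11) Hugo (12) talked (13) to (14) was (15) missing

The displaced element is "the intern" (word 2).
It is linked across 3 clause boundaries (Ø → Ø → Ø).
It functions as the object of the preposition "to" of "talked", so the gap sits immediately after word 13 ("to").
Base order: Ahmed claimed Maya thought the engineer assumed Hugo talked to the intern.

13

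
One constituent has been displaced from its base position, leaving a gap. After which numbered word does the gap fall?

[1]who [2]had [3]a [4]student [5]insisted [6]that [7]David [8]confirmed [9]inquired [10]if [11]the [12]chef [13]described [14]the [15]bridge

8

The displaced element is "who" (word 1).
It is linked across 2 clause boundaries (that → Ø).
It functions as the subject of "inquired", so the gap sits immediately after word 8 ("confirmed").
Base order: A student had insisted that David confirmed who inquired if the chef described the bridge.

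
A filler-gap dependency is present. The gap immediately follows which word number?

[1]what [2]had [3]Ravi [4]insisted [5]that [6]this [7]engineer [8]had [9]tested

The displaced element is "what" (word 1).
It is linked across 1 clause boundary (that).
It functions as the direct object of "tested", so the gap sits immediately after word 9 ("tested").
Base order: Ravi had insisted that this engineer had tested what.

9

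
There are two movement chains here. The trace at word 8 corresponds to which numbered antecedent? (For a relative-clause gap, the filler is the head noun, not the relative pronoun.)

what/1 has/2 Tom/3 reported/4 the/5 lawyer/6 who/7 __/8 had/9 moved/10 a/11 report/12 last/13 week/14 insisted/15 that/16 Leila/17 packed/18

The marked gap is inside the relative clause, the subject of "moved".
Its filler is the head noun "lawyer" (via "who"), at word 6.
(The other dependency links word 1 to a gap after word 18.)

6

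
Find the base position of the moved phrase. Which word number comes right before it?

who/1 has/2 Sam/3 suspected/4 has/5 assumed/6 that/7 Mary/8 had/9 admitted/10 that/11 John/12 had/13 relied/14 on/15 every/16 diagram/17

4

The displaced element is "who" (word 1).
It is linked across 1 clause boundary (Ø).
It functions as the subject of "assumed", so the gap sits immediately after word 4 ("suspected").
Base order: Sam has suspected that who has assumed that Mary had admitted that John had relied on every diagram.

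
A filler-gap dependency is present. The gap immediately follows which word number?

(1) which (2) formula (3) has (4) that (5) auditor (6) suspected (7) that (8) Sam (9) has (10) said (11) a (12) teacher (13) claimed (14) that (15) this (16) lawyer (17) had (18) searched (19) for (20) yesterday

The displaced element is "which formula" (word 2).
It is linked across 3 clause boundaries (that → Ø → that).
It functions as the object of the preposition "for" of "searched", so the gap sits immediately after word 19 ("for").
Base order: That auditor has suspected that Sam has said a teacher claimed that this lawyer had searched for which formula yesterday.

19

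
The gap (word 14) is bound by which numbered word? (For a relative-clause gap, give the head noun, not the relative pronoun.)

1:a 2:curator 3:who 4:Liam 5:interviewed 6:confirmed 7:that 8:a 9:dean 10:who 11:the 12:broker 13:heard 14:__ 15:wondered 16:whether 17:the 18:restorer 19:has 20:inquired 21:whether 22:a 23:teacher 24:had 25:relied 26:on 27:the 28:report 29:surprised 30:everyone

The gap at 14 is the subject of "wondered", inside a relative clause.
The relative pronoun is "who" (word 10); it is bound by the head noun immediately before it.
Its filler is the head noun "dean", at word 9.

9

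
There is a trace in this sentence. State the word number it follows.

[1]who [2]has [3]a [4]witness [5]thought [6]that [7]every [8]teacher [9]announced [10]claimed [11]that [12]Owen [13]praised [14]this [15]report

9

The displaced element is "who" (word 1).
It is linked across 2 clause boundaries (that → Ø).
It functions as the subject of "claimed", so the gap sits immediately after word 9 ("announced").
Base order: A witness has thought that every teacher announced who claimed that Owen praised this report.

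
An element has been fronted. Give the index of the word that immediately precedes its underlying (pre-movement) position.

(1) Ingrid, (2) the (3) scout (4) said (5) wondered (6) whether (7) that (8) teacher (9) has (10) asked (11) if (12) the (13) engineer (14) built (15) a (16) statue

4

The displaced element is "Ingrid" (word 1).
It is linked across 1 clause boundary (Ø).
It functions as the subject of "wondered", so the gap sits immediately after word 4 ("said").
Base order: The scout said Ingrid wondered whether that teacher has asked if the engineer built a statue.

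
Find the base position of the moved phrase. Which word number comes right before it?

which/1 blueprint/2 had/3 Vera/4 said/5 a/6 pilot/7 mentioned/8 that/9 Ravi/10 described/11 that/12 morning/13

11

The displaced element is "which blueprint" (word 2).
It is linked across 2 clause boundaries (Ø → that).
It functions as the direct object of "described", so the gap sits immediately after word 11 ("described").
Base order: Vera had said a pilot mentioned that Ravi described which blueprint that morning.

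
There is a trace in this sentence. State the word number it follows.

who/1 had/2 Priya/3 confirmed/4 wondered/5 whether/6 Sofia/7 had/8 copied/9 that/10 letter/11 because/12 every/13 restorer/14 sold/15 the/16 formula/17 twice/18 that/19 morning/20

The displaced element is "who" (word 1).
It is linked across 1 clause boundary (Ø).
It functions as the subject of "wondered", so the gap sits immediately after word 4 ("confirmed").
Base order: Priya had confirmed that who wondered whether Sofia had copied that letter because every restorer sold the formula twice that morning.

4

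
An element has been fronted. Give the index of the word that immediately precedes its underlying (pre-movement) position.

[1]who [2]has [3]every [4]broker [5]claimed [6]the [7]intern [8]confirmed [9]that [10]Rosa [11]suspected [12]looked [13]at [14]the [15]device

11

The displaced element is "who" (word 1).
It is linked across 3 clause boundaries (Ø → that → Ø).
It functions as the subject of "looked", so the gap sits immediately after word 11 ("suspected").
Base order: Every broker has claimed the intern confirmed that Rosa suspected that who looked at the device.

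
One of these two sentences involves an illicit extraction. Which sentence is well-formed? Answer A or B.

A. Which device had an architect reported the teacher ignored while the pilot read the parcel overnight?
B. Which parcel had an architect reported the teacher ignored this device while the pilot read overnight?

A

In B, the wh-phrase is extracted from inside an adjunct island (introduced by "while"), which blocks movement.
In A, the extraction path crosses only that-complement boundaries, which are transparent.
So A is grammatical.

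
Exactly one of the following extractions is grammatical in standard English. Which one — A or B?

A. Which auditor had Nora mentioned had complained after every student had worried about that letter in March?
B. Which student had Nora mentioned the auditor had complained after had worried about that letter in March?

In B, the wh-phrase is extracted from inside an adjunct island (introduced by "after"), which blocks movement.
In A, the extraction path crosses only that-complement boundaries, which are transparent.
So A is grammatical.

A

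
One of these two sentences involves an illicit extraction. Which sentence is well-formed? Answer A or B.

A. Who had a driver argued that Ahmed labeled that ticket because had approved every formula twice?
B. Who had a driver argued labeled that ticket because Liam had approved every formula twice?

B

In A, the wh-phrase is extracted from inside an adjunct island (introduced by "because"), which blocks movement.
In B, the extraction path crosses only that-complement boundaries, which are transparent.
So B is grammatical.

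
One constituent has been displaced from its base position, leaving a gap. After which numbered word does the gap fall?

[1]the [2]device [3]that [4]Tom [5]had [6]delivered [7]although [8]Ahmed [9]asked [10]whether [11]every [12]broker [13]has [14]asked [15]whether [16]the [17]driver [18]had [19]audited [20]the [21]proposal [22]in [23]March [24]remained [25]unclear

The displaced element is "the device" (word 2).
It functions as the direct object of "delivered", so the gap sits immediately after word 6 ("delivered").
Base order: Tom had delivered the device although Ahmed asked whether every broker has asked whether the driver had audited the proposal in March.

6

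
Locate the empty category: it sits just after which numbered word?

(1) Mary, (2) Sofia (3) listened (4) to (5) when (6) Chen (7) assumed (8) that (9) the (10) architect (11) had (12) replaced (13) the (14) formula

4

The displaced element is "Mary" (word 1).
It functions as the object of the preposition "to" of "listened", so the gap sits immediately after word 4 ("to").
Base order: Sofia listened to Mary when Chen assumed that the architect had replaced the formula.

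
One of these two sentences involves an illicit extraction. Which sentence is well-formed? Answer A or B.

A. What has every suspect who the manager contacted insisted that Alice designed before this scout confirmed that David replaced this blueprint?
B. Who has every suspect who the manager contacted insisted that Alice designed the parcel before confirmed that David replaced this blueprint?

A

In B, the wh-phrase is extracted from inside an adjunct island (introduced by "before"), which blocks movement.
In A, the extraction path crosses only that-complement boundaries, which are transparent.
So A is grammatical.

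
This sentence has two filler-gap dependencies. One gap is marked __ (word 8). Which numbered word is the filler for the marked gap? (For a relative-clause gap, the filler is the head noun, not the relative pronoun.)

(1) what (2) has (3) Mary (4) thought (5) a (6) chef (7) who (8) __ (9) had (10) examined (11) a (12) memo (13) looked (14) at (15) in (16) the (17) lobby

6

The marked gap is inside the relative clause, the subject of "examined".
Its filler is the head noun "chef" (via "who"), at word 6.
(The other dependency links word 1 to a gap after word 14.)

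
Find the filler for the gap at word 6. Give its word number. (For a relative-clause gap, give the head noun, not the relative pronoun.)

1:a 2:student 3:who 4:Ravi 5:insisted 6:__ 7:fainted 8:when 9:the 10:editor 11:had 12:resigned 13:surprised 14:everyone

2

The gap at 6 is the subject of "fainted", inside a relative clause.
The relative pronoun is "who" (word 3); it is bound by the head noun immediately before it.
Its filler is the head noun "student", at word 2.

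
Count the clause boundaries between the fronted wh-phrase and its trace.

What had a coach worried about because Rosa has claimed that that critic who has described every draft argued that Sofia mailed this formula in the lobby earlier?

0

"what" originates inside the matrix clause — no clause boundary is crossed.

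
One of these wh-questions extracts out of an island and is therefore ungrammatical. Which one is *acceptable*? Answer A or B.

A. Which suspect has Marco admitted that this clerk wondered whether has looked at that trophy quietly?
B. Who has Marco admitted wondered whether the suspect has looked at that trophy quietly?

In A, the wh-phrase is extracted from inside a wh-island (introduced by "whether"), which blocks movement.
In B, the extraction path crosses only that-complement boundaries, which are transparent.
So B is grammatical.

B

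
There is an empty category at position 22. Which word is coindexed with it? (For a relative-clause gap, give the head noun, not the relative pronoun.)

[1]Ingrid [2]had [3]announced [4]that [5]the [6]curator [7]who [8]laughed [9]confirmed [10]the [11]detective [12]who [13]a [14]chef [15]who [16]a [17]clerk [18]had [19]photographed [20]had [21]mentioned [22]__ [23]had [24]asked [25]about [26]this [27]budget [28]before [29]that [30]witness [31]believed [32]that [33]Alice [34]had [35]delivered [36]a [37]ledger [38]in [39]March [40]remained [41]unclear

11

The gap at 22 is the subject of "asked", inside a relative clause.
The relative pronoun is "who" (word 12); it is bound by the head noun immediately before it.
Its filler is the head noun "detective", at word 11.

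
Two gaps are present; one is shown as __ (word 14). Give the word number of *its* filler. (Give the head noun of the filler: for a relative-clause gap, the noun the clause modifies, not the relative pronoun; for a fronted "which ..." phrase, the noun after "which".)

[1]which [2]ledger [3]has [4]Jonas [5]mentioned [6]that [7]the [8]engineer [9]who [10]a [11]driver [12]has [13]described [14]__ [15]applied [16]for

8

The marked gap is inside the relative clause, the direct object of "described".
Its filler is the head noun "engineer" (via "who"), at word 8.
(The other dependency links word 2 to a gap after word 16.)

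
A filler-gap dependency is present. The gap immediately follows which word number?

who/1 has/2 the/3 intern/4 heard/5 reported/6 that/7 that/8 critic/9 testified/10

5

The displaced element is "who" (word 1).
It is linked across 1 clause boundary (Ø).
It functions as the subject of "reported", so the gap sits immediately after word 5 ("heard").
Base order: The intern has heard that who reported that that critic testified.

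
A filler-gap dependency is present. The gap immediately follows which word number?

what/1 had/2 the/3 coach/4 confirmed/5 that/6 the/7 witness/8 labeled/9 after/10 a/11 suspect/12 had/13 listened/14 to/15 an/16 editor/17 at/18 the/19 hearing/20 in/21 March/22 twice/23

9

The displaced element is "what" (word 1).
It is linked across 1 clause boundary (that).
It functions as the direct object of "labeled", so the gap sits immediately after word 9 ("labeled").
Base order: The coach had confirmed that the witness labeled what after a suspect had listened to an editor at the hearing in March twice.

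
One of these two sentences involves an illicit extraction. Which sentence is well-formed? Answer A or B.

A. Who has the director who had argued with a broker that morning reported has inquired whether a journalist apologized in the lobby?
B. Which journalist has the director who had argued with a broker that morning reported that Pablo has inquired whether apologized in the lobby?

A

In B, the wh-phrase is extracted from inside a wh-island (introduced by "whether"), which blocks movement.
In A, the extraction path crosses only that-complement boundaries, which are transparent.
So A is grammatical.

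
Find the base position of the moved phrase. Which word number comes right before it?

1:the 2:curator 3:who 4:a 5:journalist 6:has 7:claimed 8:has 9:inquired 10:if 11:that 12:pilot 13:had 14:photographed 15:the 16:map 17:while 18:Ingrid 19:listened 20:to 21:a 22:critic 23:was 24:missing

The displaced element is "the curator" (word 2).
It is linked across 1 clause boundary (Ø).
It functions as the subject of "inquired", so the gap sits immediately after word 7 ("claimed").
Base order: A journalist has claimed that the curator has inquired if that pilot had photographed the map while Ingrid listened to a critic.

7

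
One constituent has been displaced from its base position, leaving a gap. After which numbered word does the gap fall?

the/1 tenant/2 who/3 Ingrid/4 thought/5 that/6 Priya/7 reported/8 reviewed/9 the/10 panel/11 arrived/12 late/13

The displaced element is "the tenant" (word 2).
It is linked across 2 clause boundaries (that → Ø).
It functions as the subject of "reviewed", so the gap sits immediately after word 8 ("reported").
Base order: Ingrid thought that Priya reported that the tenant reviewed the panel.

8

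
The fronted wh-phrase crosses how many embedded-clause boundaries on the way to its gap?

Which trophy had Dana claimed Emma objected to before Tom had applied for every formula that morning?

1

"which trophy" is extracted from the PP object of "objected".
Boundaries crossed, outermost first: [Ø] — 1 in total.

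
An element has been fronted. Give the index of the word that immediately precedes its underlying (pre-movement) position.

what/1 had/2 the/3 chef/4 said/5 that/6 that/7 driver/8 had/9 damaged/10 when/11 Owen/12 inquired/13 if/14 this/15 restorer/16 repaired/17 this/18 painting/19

10

The displaced element is "what" (word 1).
It is linked across 1 clause boundary (that).
It functions as the direct object of "damaged", so the gap sits immediately after word 10 ("damaged").
Base order: The chef had said that that driver had damaged what when Owen inquired if this restorer repaired this painting.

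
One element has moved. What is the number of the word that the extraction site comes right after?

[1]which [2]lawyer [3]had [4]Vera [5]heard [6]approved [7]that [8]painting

5

The displaced element is "which lawyer" (word 2).
It is linked across 1 clause boundary (Ø).
It functions as the subject of "approved", so the gap sits immediately after word 5 ("heard").
Base order: Vera had heard which lawyer approved that painting.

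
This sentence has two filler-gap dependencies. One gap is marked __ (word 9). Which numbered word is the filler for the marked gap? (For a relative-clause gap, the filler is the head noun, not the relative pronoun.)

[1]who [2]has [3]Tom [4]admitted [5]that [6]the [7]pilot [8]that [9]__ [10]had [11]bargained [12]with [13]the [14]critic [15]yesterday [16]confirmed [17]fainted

7

The marked gap is inside the relative clause, the subject of "bargained".
Its filler is the head noun "pilot" (via "that"), at word 7.
(The other dependency links word 1 to a gap after word 16.)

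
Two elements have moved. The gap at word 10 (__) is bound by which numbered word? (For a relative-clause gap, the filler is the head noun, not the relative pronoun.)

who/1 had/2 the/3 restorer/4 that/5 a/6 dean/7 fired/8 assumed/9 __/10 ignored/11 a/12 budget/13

1

The marked gap is the subject of "ignored".
Its filler is the fronted wh-phrase "who", at word 1.
(The other dependency links word 4 to a gap after word 8.)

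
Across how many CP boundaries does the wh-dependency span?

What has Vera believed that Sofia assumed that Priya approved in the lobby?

2

"what" is extracted from the object of "approved".
Boundaries crossed, outermost first: [that], [that] — 2 in total.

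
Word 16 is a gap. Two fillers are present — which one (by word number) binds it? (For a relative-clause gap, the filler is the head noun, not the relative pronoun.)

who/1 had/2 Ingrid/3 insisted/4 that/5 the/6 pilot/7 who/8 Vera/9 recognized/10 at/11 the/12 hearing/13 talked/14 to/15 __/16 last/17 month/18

The marked gap is the object of the preposition "to" of "talked".
Its filler is the fronted wh-phrase "who", at word 1.
(The other dependency links word 7 to a gap after word 10.)

1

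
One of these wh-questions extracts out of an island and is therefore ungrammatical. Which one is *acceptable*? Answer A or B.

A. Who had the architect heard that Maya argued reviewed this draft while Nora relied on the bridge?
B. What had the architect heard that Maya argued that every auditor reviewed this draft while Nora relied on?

In B, the wh-phrase is extracted from inside an adjunct island (introduced by "while"), which blocks movement.
In A, the extraction path crosses only that-complement boundaries, which are transparent.
So A is grammatical.

A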